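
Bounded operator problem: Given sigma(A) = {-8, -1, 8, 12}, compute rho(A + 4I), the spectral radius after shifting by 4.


Spectrum of A + 4I = {-4, 3, 12, 16}
Spectral radius = max |lambda| over the shifted spectrum
= max(4, 3, 12, 16) = 16

16


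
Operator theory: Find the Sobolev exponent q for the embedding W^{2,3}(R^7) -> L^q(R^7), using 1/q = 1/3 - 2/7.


Using the Sobolev embedding formula: 1/q = 1/p - k/n
1/q = 1/3 - 2/7 = 1/21
q = 1/(1/21) = 21

21.0000


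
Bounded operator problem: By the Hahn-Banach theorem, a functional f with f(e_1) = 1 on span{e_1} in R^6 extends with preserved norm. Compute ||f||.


The norm of f is given by ||f|| = sup_{||x||=1} |f(x)|.
On span{e_1}, ||e_1|| = 1, so ||f|| = |f(e_1)| / ||e_1||
= |1| / 1 = 1.0000

1.0000


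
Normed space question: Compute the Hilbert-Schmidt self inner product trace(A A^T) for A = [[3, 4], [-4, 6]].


trace(A * A^T) = sum of squares of all entries
= 3^2 + 4^2 + (-4)^2 + 6^2
= 9 + 16 + 16 + 36
= 77

77


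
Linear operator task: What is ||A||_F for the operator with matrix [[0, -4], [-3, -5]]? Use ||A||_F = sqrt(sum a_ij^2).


||A||_F^2 = sum a_ij^2
= 0^2 + (-4)^2 + (-3)^2 + (-5)^2
= 0 + 16 + 9 + 25 = 50
||A||_F = sqrt(50) = 7.0711

7.0711


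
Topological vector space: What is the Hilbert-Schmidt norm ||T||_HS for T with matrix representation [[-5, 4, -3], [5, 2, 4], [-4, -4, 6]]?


The Hilbert-Schmidt norm is sqrt(sum of squares of all entries).
Sum of squares = (-5)^2 + 4^2 + (-3)^2 + 5^2 + 2^2 + 4^2 + (-4)^2 + (-4)^2 + 6^2
= 25 + 16 + 9 + 25 + 4 + 16 + 16 + 16 + 36 = 163
||T||_HS = sqrt(163) = 12.7671

12.7671


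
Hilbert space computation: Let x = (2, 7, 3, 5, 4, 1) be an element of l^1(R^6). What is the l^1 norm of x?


The l^1 norm equals the sum of absolute values of all components.
||x||_1 = 2 + 7 + 3 + 5 + 4 + 1
= 22

22.0000


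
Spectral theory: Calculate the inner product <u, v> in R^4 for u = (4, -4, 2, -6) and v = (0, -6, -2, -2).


Computing the standard inner product <u, v> = sum u_i * v_i
= 4*0 + -4*-6 + 2*-2 + -6*-2
= 0 + 24 + -4 + 12
= 32

32


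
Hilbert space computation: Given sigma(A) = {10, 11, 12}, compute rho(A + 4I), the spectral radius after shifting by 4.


Spectrum of A + 4I = {14, 15, 16}
Spectral radius = max |lambda| over the shifted spectrum
= max(14, 15, 16) = 16

16


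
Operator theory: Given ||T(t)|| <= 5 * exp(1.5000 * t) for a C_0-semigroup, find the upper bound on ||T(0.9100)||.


||T(0.9100)|| <= 5 * exp(1.5000 * 0.9100)
= 5 * exp(1.3650)
= 5 * 3.9157
= 19.5786

19.5786


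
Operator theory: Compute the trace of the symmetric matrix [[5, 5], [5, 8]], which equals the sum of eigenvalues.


For a self-adjoint (symmetric) matrix, the eigenvalues are real.
The sum of eigenvalues equals the trace of the matrix.
trace = 5 + 8 = 13

13


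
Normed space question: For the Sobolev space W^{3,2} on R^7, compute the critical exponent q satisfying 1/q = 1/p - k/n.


Using the Sobolev embedding formula: 1/q = 1/p - k/n
1/q = 1/2 - 3/7 = 1/14
q = 1/(1/14) = 14

14.0000


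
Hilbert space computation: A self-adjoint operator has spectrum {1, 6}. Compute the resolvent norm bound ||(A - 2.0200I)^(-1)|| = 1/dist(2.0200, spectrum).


dist(2.0200, {1, 6}) = min(|2.0200 - 1|, |2.0200 - 6|)
= min(1.0200, 3.9800) = 1.0200
Resolvent bound = 1/1.0200 = 0.9804

0.9804


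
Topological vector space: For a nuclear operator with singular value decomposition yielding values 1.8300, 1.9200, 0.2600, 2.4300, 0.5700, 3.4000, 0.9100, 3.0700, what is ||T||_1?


The nuclear norm is the sum of all singular values.
||T||_1 = 1.8300 + 1.9200 + 0.2600 + 2.4300 + 0.5700 + 3.4000 + 0.9100 + 3.0700
= 14.3900

14.3900


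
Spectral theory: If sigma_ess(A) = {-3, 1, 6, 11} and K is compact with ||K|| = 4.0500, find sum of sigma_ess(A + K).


By Weyl's theorem, the essential spectrum is invariant under compact perturbations.
sigma_ess(A + K) = sigma_ess(A) = {-3, 1, 6, 11}
Sum = -3 + 1 + 6 + 11 = 15

15


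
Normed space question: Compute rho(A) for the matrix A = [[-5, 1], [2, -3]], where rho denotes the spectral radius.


For a 2x2 matrix, eigenvalues satisfy lambda^2 - (trace)*lambda + det = 0
trace = -5 + -3 = -8
det = -5*-3 - 1*2 = 13
discriminant = (-8)^2 - 4*(13) = 12
spectral radius = max |eigenvalue| = 5.7321

5.7321


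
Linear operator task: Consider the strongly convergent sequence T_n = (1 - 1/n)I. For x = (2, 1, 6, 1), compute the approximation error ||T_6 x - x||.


T_6 x - x = (1 - 1/6)x - x = -x/6
||x|| = sqrt(42) = 6.4807
||T_6 x - x|| = ||x||/6 = 6.4807/6 = 1.0801

1.0801


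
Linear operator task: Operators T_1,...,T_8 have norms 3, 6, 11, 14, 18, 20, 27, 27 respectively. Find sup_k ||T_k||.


By the Uniform Boundedness Principle, the supremum of norms is finite.
sup_k ||T_k|| = max(3, 6, 11, 14, 18, 20, 27, 27) = 27

27


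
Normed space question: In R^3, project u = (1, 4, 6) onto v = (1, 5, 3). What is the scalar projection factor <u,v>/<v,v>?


Computing <u,v> = 1*1 + 4*5 + 6*3 = 39
Computing <v,v> = 1^2 + 5^2 + 3^2 = 35
Projection coefficient = 39/35 = 1.1143

1.1143


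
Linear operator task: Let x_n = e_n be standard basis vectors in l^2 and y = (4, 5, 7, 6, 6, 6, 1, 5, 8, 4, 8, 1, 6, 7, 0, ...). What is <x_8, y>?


x_8 = e_8 is the standard basis vector with 1 in position 8.
<x_8, y> = y_8 = 5
As n -> infinity, <x_n, y> -> 0, confirming weak convergence of (x_n) to 0.

5


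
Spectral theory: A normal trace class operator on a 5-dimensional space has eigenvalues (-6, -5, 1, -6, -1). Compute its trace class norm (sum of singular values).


For a normal operator, singular values equal |eigenvalues|.
Trace norm = sum |lambda_i| = 6 + 5 + 1 + 6 + 1
= 19

19


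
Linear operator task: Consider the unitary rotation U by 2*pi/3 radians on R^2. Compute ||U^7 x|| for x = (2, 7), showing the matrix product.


U is a rotation by theta = 2*pi/3
U^7 = rotation by 7*theta = 14*pi/3 = 2*pi/3 (mod 2*pi)
cos(2*pi/3) = -0.5000, sin(2*pi/3) = 0.8660
U^7 x = (-0.5000 * 2 - 0.8660 * 7, 0.8660 * 2 + -0.5000 * 7)
= (-7.0622, -1.7679)
||U^7 x|| = sqrt((-7.0622)^2 + (-1.7679)^2) = sqrt(53.0000) = 7.2801

7.2801


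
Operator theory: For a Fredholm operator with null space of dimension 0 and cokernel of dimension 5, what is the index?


The Fredholm index is defined as ind(T) = dim(ker T) - dim(coker T)
= 0 - 5
= -5

-5


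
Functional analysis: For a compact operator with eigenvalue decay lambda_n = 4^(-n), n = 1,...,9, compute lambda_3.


The eigenvalue formula gives lambda_3 = 1/4^3
= 1/64
= 0.0156

0.0156


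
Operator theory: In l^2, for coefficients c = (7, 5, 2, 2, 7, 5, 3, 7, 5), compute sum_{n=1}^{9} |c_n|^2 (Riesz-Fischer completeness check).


sum |c_n|^2 = 7^2 + 5^2 + 2^2 + 2^2 + 7^2 + 5^2 + 3^2 + 7^2 + 5^2
= 49 + 25 + 4 + 4 + 49 + 25 + 9 + 49 + 25
= 239

239


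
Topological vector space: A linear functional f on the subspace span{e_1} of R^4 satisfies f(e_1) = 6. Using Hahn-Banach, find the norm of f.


The norm of f is given by ||f|| = sup_{||x||=1} |f(x)|.
On span{e_1}, ||e_1|| = 1, so ||f|| = |f(e_1)| / ||e_1||
= |6| / 1 = 6.0000

6.0000


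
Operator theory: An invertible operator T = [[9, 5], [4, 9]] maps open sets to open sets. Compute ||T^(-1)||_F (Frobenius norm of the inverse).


det(T) = 9*9 - 5*4 = 61
T^(-1) = (1/61) * [[9, -5], [-4, 9]] = [[0.1475, -0.0820], [-0.0656, 0.1475]]
||T^(-1)||_F^2 = 0.1475^2 + (-0.0820)^2 + (-0.0656)^2 + 0.1475^2 = 0.0546
||T^(-1)||_F = sqrt(0.0546) = 0.2336

0.2336


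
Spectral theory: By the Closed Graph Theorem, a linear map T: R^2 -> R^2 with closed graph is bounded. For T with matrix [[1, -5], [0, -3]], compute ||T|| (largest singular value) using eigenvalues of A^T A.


A^T A = [[1, -5], [-5, 34]]
trace(A^T A) = 35, det(A^T A) = 9
discriminant = 35^2 - 4*9 = 1189
Largest eigenvalue of A^T A = (trace + sqrt(disc))/2 = 34.7409
||T|| = sqrt(34.7409) = 5.8941

5.8941


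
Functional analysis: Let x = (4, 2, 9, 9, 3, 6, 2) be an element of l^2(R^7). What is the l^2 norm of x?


The l^2 norm = (sum |x_i|^2)^(1/2)
Sum of 2th powers = 16 + 4 + 81 + 81 + 9 + 36 + 4 = 231
||x||_2 = (231)^(1/2) = 15.1987

15.1987


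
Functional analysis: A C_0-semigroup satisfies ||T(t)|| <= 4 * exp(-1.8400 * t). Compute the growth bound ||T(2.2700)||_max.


||T(2.2700)|| <= 4 * exp(-1.8400 * 2.2700)
= 4 * exp(-4.1768)
= 4 * 0.0153
= 0.0614

0.0614


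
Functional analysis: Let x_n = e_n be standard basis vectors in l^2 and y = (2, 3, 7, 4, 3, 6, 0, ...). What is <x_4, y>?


x_4 = e_4 is the standard basis vector with 1 in position 4.
<x_4, y> = y_4 = 4
As n -> infinity, <x_n, y> -> 0, confirming weak convergence of (x_n) to 0.

4


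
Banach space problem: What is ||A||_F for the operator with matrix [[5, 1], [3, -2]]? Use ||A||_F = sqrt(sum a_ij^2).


||A||_F^2 = sum a_ij^2
= 5^2 + 1^2 + 3^2 + (-2)^2
= 25 + 1 + 9 + 4 = 39
||A||_F = sqrt(39) = 6.2450

6.2450


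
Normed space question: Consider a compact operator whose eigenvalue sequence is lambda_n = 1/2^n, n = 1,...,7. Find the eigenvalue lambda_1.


The eigenvalue formula gives lambda_1 = 1/2^1
= 1/2
= 0.5000

0.5000


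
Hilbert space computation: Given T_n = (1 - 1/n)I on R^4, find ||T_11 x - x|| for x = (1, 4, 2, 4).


T_11 x - x = (1 - 1/11)x - x = -x/11
||x|| = sqrt(37) = 6.0828
||T_11 x - x|| = ||x||/11 = 6.0828/11 = 0.5530

0.5530


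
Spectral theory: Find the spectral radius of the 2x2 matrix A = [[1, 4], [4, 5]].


For a 2x2 matrix, eigenvalues satisfy lambda^2 - (trace)*lambda + det = 0
trace = 1 + 5 = 6
det = 1*5 - 4*4 = -11
discriminant = 6^2 - 4*(-11) = 80
spectral radius = max |eigenvalue| = 7.4721

7.4721


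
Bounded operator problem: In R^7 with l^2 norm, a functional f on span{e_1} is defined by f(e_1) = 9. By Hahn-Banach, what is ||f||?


The norm of f is given by ||f|| = sup_{||x||=1} |f(x)|.
On span{e_1}, ||e_1|| = 1, so ||f|| = |f(e_1)| / ||e_1||
= |9| / 1 = 9.0000

9.0000


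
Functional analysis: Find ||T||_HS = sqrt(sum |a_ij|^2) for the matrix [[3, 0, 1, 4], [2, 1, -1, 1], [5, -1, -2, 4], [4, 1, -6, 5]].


The Hilbert-Schmidt norm is sqrt(sum of squares of all entries).
Sum of squares = 3^2 + 0^2 + 1^2 + 4^2 + 2^2 + 1^2 + (-1)^2 + 1^2 + 5^2 + (-1)^2 + (-2)^2 + 4^2 + 4^2 + 1^2 + (-6)^2 + 5^2
= 9 + 0 + 1 + 16 + 4 + 1 + 1 + 1 + 25 + 1 + 4 + 16 + 16 + 1 + 36 + 25 = 157
||T||_HS = sqrt(157) = 12.5300

12.5300


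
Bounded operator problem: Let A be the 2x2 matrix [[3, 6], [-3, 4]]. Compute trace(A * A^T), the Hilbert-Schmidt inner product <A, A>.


trace(A * A^T) = sum of squares of all entries
= 3^2 + 6^2 + (-3)^2 + 4^2
= 9 + 36 + 9 + 16
= 70

70


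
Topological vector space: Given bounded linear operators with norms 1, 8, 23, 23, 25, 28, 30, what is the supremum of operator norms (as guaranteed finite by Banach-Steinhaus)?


By the Uniform Boundedness Principle, the supremum of norms is finite.
sup_k ||T_k|| = max(1, 8, 23, 23, 25, 28, 30) = 30

30


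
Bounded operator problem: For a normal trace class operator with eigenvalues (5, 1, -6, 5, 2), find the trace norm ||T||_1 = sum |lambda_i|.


For a normal operator, singular values equal |eigenvalues|.
Trace norm = sum |lambda_i| = 5 + 1 + 6 + 5 + 2
= 19

19


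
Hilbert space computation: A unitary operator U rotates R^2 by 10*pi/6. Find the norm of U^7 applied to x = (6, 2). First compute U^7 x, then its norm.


U is a rotation by theta = 10*pi/6
U^7 = rotation by 7*theta = 70*pi/6 = 10*pi/6 (mod 2*pi)
cos(10*pi/6) = 0.5000, sin(10*pi/6) = -0.8660
U^7 x = (0.5000 * 6 - -0.8660 * 2, -0.8660 * 6 + 0.5000 * 2)
= (4.7321, -4.1962)
||U^7 x|| = sqrt(4.7321^2 + (-4.1962)^2) = sqrt(40.0000) = 6.3246

6.3246


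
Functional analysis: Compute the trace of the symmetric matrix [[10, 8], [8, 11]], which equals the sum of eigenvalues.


For a self-adjoint (symmetric) matrix, the eigenvalues are real.
The sum of eigenvalues equals the trace of the matrix.
trace = 10 + 11 = 21

21


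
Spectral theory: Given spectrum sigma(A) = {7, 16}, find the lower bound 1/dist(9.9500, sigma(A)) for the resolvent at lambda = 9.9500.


dist(9.9500, {7, 16}) = min(|9.9500 - 7|, |9.9500 - 16|)
= min(2.9500, 6.0500) = 2.9500
Resolvent bound = 1/2.9500 = 0.3390

0.3390


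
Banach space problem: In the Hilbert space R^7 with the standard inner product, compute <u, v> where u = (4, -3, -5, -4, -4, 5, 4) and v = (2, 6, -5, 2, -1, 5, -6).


Computing the standard inner product <u, v> = sum u_i * v_i
= 4*2 + -3*6 + -5*-5 + -4*2 + -4*-1 + 5*5 + 4*-6
= 8 + -18 + 25 + -8 + 4 + 25 + -24
= 12

12


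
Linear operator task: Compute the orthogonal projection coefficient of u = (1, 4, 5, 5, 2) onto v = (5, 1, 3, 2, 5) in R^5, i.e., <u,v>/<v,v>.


Computing <u,v> = 1*5 + 4*1 + 5*3 + 5*2 + 2*5 = 44
Computing <v,v> = 5^2 + 1^2 + 3^2 + 2^2 + 5^2 = 64
Projection coefficient = 44/64 = 0.6875

0.6875


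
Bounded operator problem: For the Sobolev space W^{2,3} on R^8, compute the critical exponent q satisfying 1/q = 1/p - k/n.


Using the Sobolev embedding formula: 1/q = 1/p - k/n
1/q = 1/3 - 2/8 = 1/12
q = 1/(1/12) = 12

12.0000


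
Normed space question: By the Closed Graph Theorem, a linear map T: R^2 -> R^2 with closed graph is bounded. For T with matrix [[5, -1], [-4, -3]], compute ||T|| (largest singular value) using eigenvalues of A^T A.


A^T A = [[41, 7], [7, 10]]
trace(A^T A) = 51, det(A^T A) = 361
discriminant = 51^2 - 4*361 = 1157
Largest eigenvalue of A^T A = (trace + sqrt(disc))/2 = 42.5074
||T|| = sqrt(42.5074) = 6.5198

6.5198


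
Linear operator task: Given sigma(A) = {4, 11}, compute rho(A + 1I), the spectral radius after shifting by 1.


Spectrum of A + 1I = {5, 12}
Spectral radius = max |lambda| over the shifted spectrum
= max(5, 12) = 12

12


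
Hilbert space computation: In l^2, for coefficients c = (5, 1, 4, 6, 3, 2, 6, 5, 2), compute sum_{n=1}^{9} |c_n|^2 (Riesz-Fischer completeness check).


sum |c_n|^2 = 5^2 + 1^2 + 4^2 + 6^2 + 3^2 + 2^2 + 6^2 + 5^2 + 2^2
= 25 + 1 + 16 + 36 + 9 + 4 + 36 + 25 + 4
= 156

156


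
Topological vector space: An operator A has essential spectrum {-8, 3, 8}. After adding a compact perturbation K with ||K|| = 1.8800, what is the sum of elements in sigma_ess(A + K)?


By Weyl's theorem, the essential spectrum is invariant under compact perturbations.
sigma_ess(A + K) = sigma_ess(A) = {-8, 3, 8}
Sum = -8 + 3 + 8 = 3

3


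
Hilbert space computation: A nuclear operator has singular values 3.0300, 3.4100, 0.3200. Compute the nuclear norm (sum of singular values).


The nuclear norm is the sum of all singular values.
||T||_1 = 3.0300 + 3.4100 + 0.3200
= 6.7600

6.7600


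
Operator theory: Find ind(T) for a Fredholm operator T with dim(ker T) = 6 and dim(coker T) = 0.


The Fredholm index is defined as ind(T) = dim(ker T) - dim(coker T)
= 6 - 0
= 6

6


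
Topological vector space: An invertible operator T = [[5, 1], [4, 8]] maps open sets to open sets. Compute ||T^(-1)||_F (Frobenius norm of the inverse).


det(T) = 5*8 - 1*4 = 36
T^(-1) = (1/36) * [[8, -1], [-4, 5]] = [[0.2222, -0.0278], [-0.1111, 0.1389]]
||T^(-1)||_F^2 = 0.2222^2 + (-0.0278)^2 + (-0.1111)^2 + 0.1389^2 = 0.0818
||T^(-1)||_F = sqrt(0.0818) = 0.2860

0.2860


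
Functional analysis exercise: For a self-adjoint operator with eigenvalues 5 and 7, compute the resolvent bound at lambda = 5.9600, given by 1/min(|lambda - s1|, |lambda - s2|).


dist(5.9600, {5, 7}) = min(|5.9600 - 5|, |5.9600 - 7|)
= min(0.9600, 1.0400) = 0.9600
Resolvent bound = 1/0.9600 = 1.0417

1.0417


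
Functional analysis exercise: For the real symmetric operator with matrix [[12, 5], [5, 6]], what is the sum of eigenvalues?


For a self-adjoint (symmetric) matrix, the eigenvalues are real.
The sum of eigenvalues equals the trace of the matrix.
trace = 12 + 6 = 18

18


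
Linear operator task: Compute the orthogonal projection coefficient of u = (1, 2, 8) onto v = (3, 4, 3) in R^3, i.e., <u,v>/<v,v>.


Computing <u,v> = 1*3 + 2*4 + 8*3 = 35
Computing <v,v> = 3^2 + 4^2 + 3^2 = 34
Projection coefficient = 35/34 = 1.0294

1.0294


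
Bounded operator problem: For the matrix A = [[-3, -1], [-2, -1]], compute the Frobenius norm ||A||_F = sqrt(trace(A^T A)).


||A||_F^2 = sum a_ij^2
= (-3)^2 + (-1)^2 + (-2)^2 + (-1)^2
= 9 + 1 + 4 + 1 = 15
||A||_F = sqrt(15) = 3.8730

3.8730


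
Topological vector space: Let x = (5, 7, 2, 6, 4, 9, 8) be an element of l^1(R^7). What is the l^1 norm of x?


The l^1 norm equals the sum of absolute values of all components.
||x||_1 = 5 + 7 + 2 + 6 + 4 + 9 + 8
= 41

41.0000


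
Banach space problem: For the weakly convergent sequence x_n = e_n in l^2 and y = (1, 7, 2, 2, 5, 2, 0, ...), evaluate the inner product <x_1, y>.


x_1 = e_1 is the standard basis vector with 1 in position 1.
<x_1, y> = y_1 = 1
As n -> infinity, <x_n, y> -> 0, confirming weak convergence of (x_n) to 0.

1


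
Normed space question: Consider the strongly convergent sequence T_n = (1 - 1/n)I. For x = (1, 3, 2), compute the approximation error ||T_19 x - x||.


T_19 x - x = (1 - 1/19)x - x = -x/19
||x|| = sqrt(14) = 3.7417
||T_19 x - x|| = ||x||/19 = 3.7417/19 = 0.1969

0.1969


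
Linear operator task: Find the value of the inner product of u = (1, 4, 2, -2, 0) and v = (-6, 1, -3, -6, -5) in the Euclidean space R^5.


Computing the standard inner product <u, v> = sum u_i * v_i
= 1*-6 + 4*1 + 2*-3 + -2*-6 + 0*-5
= -6 + 4 + -6 + 12 + 0
= 4

4


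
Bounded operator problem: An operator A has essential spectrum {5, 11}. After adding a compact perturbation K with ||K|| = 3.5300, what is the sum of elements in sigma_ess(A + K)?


By Weyl's theorem, the essential spectrum is invariant under compact perturbations.
sigma_ess(A + K) = sigma_ess(A) = {5, 11}
Sum = 5 + 11 = 16

16


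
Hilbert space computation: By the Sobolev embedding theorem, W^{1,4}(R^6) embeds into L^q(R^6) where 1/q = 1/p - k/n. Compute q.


Using the Sobolev embedding formula: 1/q = 1/p - k/n
1/q = 1/4 - 1/6 = 1/12
q = 1/(1/12) = 12

12.0000


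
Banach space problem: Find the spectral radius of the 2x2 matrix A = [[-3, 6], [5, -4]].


For a 2x2 matrix, eigenvalues satisfy lambda^2 - (trace)*lambda + det = 0
trace = -3 + -4 = -7
det = -3*-4 - 6*5 = -18
discriminant = (-7)^2 - 4*(-18) = 121
spectral radius = max |eigenvalue| = 9.0000

9.0000


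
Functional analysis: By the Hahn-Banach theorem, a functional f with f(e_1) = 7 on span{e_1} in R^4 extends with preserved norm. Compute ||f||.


The norm of f is given by ||f|| = sup_{||x||=1} |f(x)|.
On span{e_1}, ||e_1|| = 1, so ||f|| = |f(e_1)| / ||e_1||
= |7| / 1 = 7.0000

7.0000


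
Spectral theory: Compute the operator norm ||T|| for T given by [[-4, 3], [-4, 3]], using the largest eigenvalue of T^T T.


A^T A = [[32, -24], [-24, 18]]
trace(A^T A) = 50, det(A^T A) = 0
discriminant = 50^2 - 4*0 = 2500
Largest eigenvalue of A^T A = (trace + sqrt(disc))/2 = 50.0000
||T|| = sqrt(50.0000) = 7.0711

7.0711


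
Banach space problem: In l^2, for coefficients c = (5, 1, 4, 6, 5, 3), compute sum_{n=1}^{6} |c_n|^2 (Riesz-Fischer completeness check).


sum |c_n|^2 = 5^2 + 1^2 + 4^2 + 6^2 + 5^2 + 3^2
= 25 + 1 + 16 + 36 + 25 + 9
= 112

112


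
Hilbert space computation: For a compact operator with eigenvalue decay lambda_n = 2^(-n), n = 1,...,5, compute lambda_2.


The eigenvalue formula gives lambda_2 = 1/2^2
= 1/4
= 0.2500

0.2500


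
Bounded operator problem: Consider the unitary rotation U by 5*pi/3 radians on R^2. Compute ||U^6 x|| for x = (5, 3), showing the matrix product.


U is a rotation by theta = 5*pi/3
U^6 = rotation by 6*theta = 30*pi/3 = 0*pi/3 (mod 2*pi)
cos(0*pi/3) = 1.0000, sin(0*pi/3) = 0.0000
U^6 x = (1.0000 * 5 - 0.0000 * 3, 0.0000 * 5 + 1.0000 * 3)
= (5.0000, 3.0000)
||U^6 x|| = sqrt(5.0000^2 + 3.0000^2) = sqrt(34.0000) = 5.8310

5.8310


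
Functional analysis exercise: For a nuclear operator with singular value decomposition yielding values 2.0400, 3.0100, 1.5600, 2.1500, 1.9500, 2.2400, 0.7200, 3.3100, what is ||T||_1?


The nuclear norm is the sum of all singular values.
||T||_1 = 2.0400 + 3.0100 + 1.5600 + 2.1500 + 1.9500 + 2.2400 + 0.7200 + 3.3100
= 16.9800

16.9800


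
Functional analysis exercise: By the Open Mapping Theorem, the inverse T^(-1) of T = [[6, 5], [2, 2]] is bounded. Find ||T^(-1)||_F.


det(T) = 6*2 - 5*2 = 2
T^(-1) = (1/2) * [[2, -5], [-2, 6]] = [[1.0000, -2.5000], [-1.0000, 3.0000]]
||T^(-1)||_F^2 = 1.0000^2 + (-2.5000)^2 + (-1.0000)^2 + 3.0000^2 = 17.2500
||T^(-1)||_F = sqrt(17.2500) = 4.1533

4.1533


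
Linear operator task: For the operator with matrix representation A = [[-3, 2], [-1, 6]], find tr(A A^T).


trace(A * A^T) = sum of squares of all entries
= (-3)^2 + 2^2 + (-1)^2 + 6^2
= 9 + 4 + 1 + 36
= 50

50


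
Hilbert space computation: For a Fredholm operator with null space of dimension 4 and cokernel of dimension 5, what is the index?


The Fredholm index is defined as ind(T) = dim(ker T) - dim(coker T)
= 4 - 5
= -1

-1


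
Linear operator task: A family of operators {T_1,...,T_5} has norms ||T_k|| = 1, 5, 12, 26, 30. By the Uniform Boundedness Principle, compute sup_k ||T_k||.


By the Uniform Boundedness Principle, the supremum of norms is finite.
sup_k ||T_k|| = max(1, 5, 12, 26, 30) = 30

30


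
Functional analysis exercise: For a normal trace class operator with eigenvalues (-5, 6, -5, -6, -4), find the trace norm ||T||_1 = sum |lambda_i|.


For a normal operator, singular values equal |eigenvalues|.
Trace norm = sum |lambda_i| = 5 + 6 + 5 + 6 + 4
= 26

26


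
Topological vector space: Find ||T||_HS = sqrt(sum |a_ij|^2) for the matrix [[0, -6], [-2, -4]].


The Hilbert-Schmidt norm is sqrt(sum of squares of all entries).
Sum of squares = 0^2 + (-6)^2 + (-2)^2 + (-4)^2
= 0 + 36 + 4 + 16 = 56
||T||_HS = sqrt(56) = 7.4833

7.4833


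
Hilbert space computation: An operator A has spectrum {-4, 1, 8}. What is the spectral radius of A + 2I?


Spectrum of A + 2I = {-2, 3, 10}
Spectral radius = max |lambda| over the shifted spectrum
= max(2, 3, 10) = 10

10


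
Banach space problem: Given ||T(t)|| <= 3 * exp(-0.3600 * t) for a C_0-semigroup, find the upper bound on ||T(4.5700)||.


||T(4.5700)|| <= 3 * exp(-0.3600 * 4.5700)
= 3 * exp(-1.6452)
= 3 * 0.1930
= 0.5789

0.5789


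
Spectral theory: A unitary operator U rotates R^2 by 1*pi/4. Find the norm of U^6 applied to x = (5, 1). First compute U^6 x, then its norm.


U is a rotation by theta = 1*pi/4
U^6 = rotation by 6*theta = 6*pi/4
cos(6*pi/4) = 0.0000, sin(6*pi/4) = -1.0000
U^6 x = (0.0000 * 5 - -1.0000 * 1, -1.0000 * 5 + 0.0000 * 1)
= (1.0000, -5.0000)
||U^6 x|| = sqrt(1.0000^2 + (-5.0000)^2) = sqrt(26.0000) = 5.0990

5.0990


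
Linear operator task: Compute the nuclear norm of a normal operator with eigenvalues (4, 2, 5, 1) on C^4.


For a normal operator, singular values equal |eigenvalues|.
Trace norm = sum |lambda_i| = 4 + 2 + 5 + 1
= 12

12


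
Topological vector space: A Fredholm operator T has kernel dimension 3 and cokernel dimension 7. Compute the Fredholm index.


The Fredholm index is defined as ind(T) = dim(ker T) - dim(coker T)
= 3 - 7
= -4

-4


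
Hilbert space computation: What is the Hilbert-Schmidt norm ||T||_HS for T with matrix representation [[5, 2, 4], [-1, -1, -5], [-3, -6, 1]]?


The Hilbert-Schmidt norm is sqrt(sum of squares of all entries).
Sum of squares = 5^2 + 2^2 + 4^2 + (-1)^2 + (-1)^2 + (-5)^2 + (-3)^2 + (-6)^2 + 1^2
= 25 + 4 + 16 + 1 + 1 + 25 + 9 + 36 + 1 = 118
||T||_HS = sqrt(118) = 10.8628

10.8628


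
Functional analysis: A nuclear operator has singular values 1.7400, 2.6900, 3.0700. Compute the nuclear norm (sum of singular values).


The nuclear norm is the sum of all singular values.
||T||_1 = 1.7400 + 2.6900 + 3.0700
= 7.5000

7.5000


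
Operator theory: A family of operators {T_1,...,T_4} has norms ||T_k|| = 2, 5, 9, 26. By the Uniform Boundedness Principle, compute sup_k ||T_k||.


By the Uniform Boundedness Principle, the supremum of norms is finite.
sup_k ||T_k|| = max(2, 5, 9, 26) = 26

26


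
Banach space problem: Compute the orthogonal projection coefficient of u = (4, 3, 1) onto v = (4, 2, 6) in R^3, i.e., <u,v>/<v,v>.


Computing <u,v> = 4*4 + 3*2 + 1*6 = 28
Computing <v,v> = 4^2 + 2^2 + 6^2 = 56
Projection coefficient = 28/56 = 0.5000

0.5000


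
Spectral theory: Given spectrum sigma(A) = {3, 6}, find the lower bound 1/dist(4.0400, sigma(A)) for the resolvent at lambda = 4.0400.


dist(4.0400, {3, 6}) = min(|4.0400 - 3|, |4.0400 - 6|)
= min(1.0400, 1.9600) = 1.0400
Resolvent bound = 1/1.0400 = 0.9615

0.9615


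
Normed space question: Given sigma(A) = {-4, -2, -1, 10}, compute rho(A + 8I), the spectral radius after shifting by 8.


Spectrum of A + 8I = {4, 6, 7, 18}
Spectral radius = max |lambda| over the shifted spectrum
= max(4, 6, 7, 18) = 18

18


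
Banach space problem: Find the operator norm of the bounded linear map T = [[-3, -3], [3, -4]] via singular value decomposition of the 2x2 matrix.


A^T A = [[18, -3], [-3, 25]]
trace(A^T A) = 43, det(A^T A) = 441
discriminant = 43^2 - 4*441 = 85
Largest eigenvalue of A^T A = (trace + sqrt(disc))/2 = 26.1098
||T|| = sqrt(26.1098) = 5.1098

5.1098


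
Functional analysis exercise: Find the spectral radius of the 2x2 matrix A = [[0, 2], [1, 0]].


For a 2x2 matrix, eigenvalues satisfy lambda^2 - (trace)*lambda + det = 0
trace = 0 + 0 = 0
det = 0*0 - 2*1 = -2
discriminant = 0^2 - 4*(-2) = 8
spectral radius = max |eigenvalue| = 1.4142

1.4142


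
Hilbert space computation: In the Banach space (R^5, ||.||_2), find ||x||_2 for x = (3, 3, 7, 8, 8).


The l^2 norm = (sum |x_i|^2)^(1/2)
Sum of 2th powers = 9 + 9 + 49 + 64 + 64 = 195
||x||_2 = (195)^(1/2) = 13.9642

13.9642


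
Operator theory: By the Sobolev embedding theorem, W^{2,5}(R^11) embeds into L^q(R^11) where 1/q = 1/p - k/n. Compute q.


Using the Sobolev embedding formula: 1/q = 1/p - k/n
1/q = 1/5 - 2/11 = 1/55
q = 1/(1/55) = 55

55.0000


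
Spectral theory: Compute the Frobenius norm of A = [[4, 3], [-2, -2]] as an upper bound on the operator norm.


||A||_F^2 = sum a_ij^2
= 4^2 + 3^2 + (-2)^2 + (-2)^2
= 16 + 9 + 4 + 4 = 33
||A||_F = sqrt(33) = 5.7446

5.7446


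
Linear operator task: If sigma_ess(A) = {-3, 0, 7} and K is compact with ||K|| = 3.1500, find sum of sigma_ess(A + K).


By Weyl's theorem, the essential spectrum is invariant under compact perturbations.
sigma_ess(A + K) = sigma_ess(A) = {-3, 0, 7}
Sum = -3 + 0 + 7 = 4

4


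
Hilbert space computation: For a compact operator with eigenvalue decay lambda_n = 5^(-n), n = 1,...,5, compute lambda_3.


The eigenvalue formula gives lambda_3 = 1/5^3
= 1/125
= 0.0080

0.0080


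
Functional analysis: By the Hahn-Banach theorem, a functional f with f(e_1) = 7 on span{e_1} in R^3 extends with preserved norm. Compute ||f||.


The norm of f is given by ||f|| = sup_{||x||=1} |f(x)|.
On span{e_1}, ||e_1|| = 1, so ||f|| = |f(e_1)| / ||e_1||
= |7| / 1 = 7.0000

7.0000


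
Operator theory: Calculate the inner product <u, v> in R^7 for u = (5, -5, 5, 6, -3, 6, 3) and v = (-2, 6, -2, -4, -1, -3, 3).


Computing the standard inner product <u, v> = sum u_i * v_i
= 5*-2 + -5*6 + 5*-2 + 6*-4 + -3*-1 + 6*-3 + 3*3
= -10 + -30 + -10 + -24 + 3 + -18 + 9
= -80

-80


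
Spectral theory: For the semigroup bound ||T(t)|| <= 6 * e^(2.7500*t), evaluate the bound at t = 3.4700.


||T(3.4700)|| <= 6 * exp(2.7500 * 3.4700)
= 6 * exp(9.5425)
= 6 * 13939.7535
= 83638.5209

83638.5209


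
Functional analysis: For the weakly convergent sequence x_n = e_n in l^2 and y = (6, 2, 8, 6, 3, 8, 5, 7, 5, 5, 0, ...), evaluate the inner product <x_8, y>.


x_8 = e_8 is the standard basis vector with 1 in position 8.
<x_8, y> = y_8 = 7
As n -> infinity, <x_n, y> -> 0, confirming weak convergence of (x_n) to 0.

7


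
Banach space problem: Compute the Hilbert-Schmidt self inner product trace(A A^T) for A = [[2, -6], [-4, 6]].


trace(A * A^T) = sum of squares of all entries
= 2^2 + (-6)^2 + (-4)^2 + 6^2
= 4 + 36 + 16 + 36
= 92

92


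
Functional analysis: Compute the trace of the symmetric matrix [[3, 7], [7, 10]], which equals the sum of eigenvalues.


For a self-adjoint (symmetric) matrix, the eigenvalues are real.
The sum of eigenvalues equals the trace of the matrix.
trace = 3 + 10 = 13

13


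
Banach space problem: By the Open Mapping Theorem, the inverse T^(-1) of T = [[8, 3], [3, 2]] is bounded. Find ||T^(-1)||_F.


det(T) = 8*2 - 3*3 = 7
T^(-1) = (1/7) * [[2, -3], [-3, 8]] = [[0.2857, -0.4286], [-0.4286, 1.1429]]
||T^(-1)||_F^2 = 0.2857^2 + (-0.4286)^2 + (-0.4286)^2 + 1.1429^2 = 1.7551
||T^(-1)||_F = sqrt(1.7551) = 1.3248

1.3248


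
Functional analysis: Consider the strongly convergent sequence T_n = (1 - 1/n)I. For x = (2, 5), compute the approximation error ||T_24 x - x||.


T_24 x - x = (1 - 1/24)x - x = -x/24
||x|| = sqrt(29) = 5.3852
||T_24 x - x|| = ||x||/24 = 5.3852/24 = 0.2244

0.2244


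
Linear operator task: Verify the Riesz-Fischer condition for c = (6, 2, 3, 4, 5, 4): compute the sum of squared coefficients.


sum |c_n|^2 = 6^2 + 2^2 + 3^2 + 4^2 + 5^2 + 4^2
= 36 + 4 + 9 + 16 + 25 + 16
= 106

106


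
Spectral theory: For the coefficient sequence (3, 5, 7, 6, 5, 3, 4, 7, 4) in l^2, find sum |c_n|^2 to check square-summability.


sum |c_n|^2 = 3^2 + 5^2 + 7^2 + 6^2 + 5^2 + 3^2 + 4^2 + 7^2 + 4^2
= 9 + 25 + 49 + 36 + 25 + 9 + 16 + 49 + 16
= 234

234


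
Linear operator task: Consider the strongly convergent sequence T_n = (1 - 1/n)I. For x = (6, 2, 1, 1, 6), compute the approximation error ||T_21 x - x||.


T_21 x - x = (1 - 1/21)x - x = -x/21
||x|| = sqrt(78) = 8.8318
||T_21 x - x|| = ||x||/21 = 8.8318/21 = 0.4206

0.4206


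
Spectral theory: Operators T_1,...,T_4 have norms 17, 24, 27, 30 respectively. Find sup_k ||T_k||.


By the Uniform Boundedness Principle, the supremum of norms is finite.
sup_k ||T_k|| = max(17, 24, 27, 30) = 30

30


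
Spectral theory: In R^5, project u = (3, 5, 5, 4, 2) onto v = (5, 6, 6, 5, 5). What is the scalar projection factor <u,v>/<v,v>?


Computing <u,v> = 3*5 + 5*6 + 5*6 + 4*5 + 2*5 = 105
Computing <v,v> = 5^2 + 6^2 + 6^2 + 5^2 + 5^2 = 147
Projection coefficient = 105/147 = 0.7143

0.7143


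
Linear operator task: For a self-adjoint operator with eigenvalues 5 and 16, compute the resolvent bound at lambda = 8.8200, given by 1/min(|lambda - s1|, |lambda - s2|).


dist(8.8200, {5, 16}) = min(|8.8200 - 5|, |8.8200 - 16|)
= min(3.8200, 7.1800) = 3.8200
Resolvent bound = 1/3.8200 = 0.2618

0.2618


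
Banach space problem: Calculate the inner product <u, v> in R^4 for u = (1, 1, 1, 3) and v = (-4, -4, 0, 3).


Computing the standard inner product <u, v> = sum u_i * v_i
= 1*-4 + 1*-4 + 1*0 + 3*3
= -4 + -4 + 0 + 9
= 1

1


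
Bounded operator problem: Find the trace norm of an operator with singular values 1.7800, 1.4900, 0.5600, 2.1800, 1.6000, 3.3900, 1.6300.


The nuclear norm is the sum of all singular values.
||T||_1 = 1.7800 + 1.4900 + 0.5600 + 2.1800 + 1.6000 + 3.3900 + 1.6300
= 12.6300

12.6300


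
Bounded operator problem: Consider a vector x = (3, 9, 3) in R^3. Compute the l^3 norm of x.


The l^3 norm = (sum |x_i|^3)^(1/3)
Sum of 3th powers = 27 + 729 + 27 = 783
||x||_3 = (783)^(1/3) = 9.2170

9.2170


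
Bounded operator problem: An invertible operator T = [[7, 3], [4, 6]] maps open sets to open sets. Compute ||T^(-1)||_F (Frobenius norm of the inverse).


det(T) = 7*6 - 3*4 = 30
T^(-1) = (1/30) * [[6, -3], [-4, 7]] = [[0.2000, -0.1000], [-0.1333, 0.2333]]
||T^(-1)||_F^2 = 0.2000^2 + (-0.1000)^2 + (-0.1333)^2 + 0.2333^2 = 0.1222
||T^(-1)||_F = sqrt(0.1222) = 0.3496

0.3496


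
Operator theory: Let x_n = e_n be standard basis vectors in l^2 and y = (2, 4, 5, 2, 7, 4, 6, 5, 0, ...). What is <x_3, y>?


x_3 = e_3 is the standard basis vector with 1 in position 3.
<x_3, y> = y_3 = 5
As n -> infinity, <x_n, y> -> 0, confirming weak convergence of (x_n) to 0.

5


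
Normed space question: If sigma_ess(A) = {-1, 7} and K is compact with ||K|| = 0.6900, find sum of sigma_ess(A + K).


By Weyl's theorem, the essential spectrum is invariant under compact perturbations.
sigma_ess(A + K) = sigma_ess(A) = {-1, 7}
Sum = -1 + 7 = 6

6


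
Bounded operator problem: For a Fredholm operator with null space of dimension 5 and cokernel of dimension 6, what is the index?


The Fredholm index is defined as ind(T) = dim(ker T) - dim(coker T)
= 5 - 6
= -1

-1


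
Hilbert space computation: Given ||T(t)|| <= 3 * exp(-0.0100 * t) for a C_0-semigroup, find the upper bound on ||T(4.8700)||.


||T(4.8700)|| <= 3 * exp(-0.0100 * 4.8700)
= 3 * exp(-0.0487)
= 3 * 0.9525
= 2.8574

2.8574


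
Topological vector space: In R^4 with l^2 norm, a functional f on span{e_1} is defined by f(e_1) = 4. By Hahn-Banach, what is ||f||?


The norm of f is given by ||f|| = sup_{||x||=1} |f(x)|.
On span{e_1}, ||e_1|| = 1, so ||f|| = |f(e_1)| / ||e_1||
= |4| / 1 = 4.0000

4.0000


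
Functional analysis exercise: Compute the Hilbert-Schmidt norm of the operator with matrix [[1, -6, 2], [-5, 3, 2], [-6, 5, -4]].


The Hilbert-Schmidt norm is sqrt(sum of squares of all entries).
Sum of squares = 1^2 + (-6)^2 + 2^2 + (-5)^2 + 3^2 + 2^2 + (-6)^2 + 5^2 + (-4)^2
= 1 + 36 + 4 + 25 + 9 + 4 + 36 + 25 + 16 = 156
||T||_HS = sqrt(156) = 12.4900

12.4900


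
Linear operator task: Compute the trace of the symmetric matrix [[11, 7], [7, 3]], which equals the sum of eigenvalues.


For a self-adjoint (symmetric) matrix, the eigenvalues are real.
The sum of eigenvalues equals the trace of the matrix.
trace = 11 + 3 = 14

14


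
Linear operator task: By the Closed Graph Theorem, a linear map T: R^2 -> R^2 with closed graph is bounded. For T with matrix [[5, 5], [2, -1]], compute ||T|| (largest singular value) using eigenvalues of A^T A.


A^T A = [[29, 23], [23, 26]]
trace(A^T A) = 55, det(A^T A) = 225
discriminant = 55^2 - 4*225 = 2125
Largest eigenvalue of A^T A = (trace + sqrt(disc))/2 = 50.5489
||T|| = sqrt(50.5489) = 7.1098

7.1098


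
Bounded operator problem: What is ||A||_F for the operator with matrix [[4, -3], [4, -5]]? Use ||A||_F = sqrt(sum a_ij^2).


||A||_F^2 = sum a_ij^2
= 4^2 + (-3)^2 + 4^2 + (-5)^2
= 16 + 9 + 16 + 25 = 66
||A||_F = sqrt(66) = 8.1240

8.1240


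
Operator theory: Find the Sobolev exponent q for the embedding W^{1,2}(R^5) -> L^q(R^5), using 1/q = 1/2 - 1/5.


Using the Sobolev embedding formula: 1/q = 1/p - k/n
1/q = 1/2 - 1/5 = 3/10
q = 1/(3/10) = 10/3 = 3.3333

3.3333


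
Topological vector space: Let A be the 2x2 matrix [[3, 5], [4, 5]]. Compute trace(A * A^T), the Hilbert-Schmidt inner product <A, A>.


trace(A * A^T) = sum of squares of all entries
= 3^2 + 5^2 + 4^2 + 5^2
= 9 + 25 + 16 + 25
= 75

75


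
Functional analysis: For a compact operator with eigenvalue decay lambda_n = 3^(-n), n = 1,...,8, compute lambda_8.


The eigenvalue formula gives lambda_8 = 1/3^8
= 1/6561
= 1.5242e-04

1.5242e-04


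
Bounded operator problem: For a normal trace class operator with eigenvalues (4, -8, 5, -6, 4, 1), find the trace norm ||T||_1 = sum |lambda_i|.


For a normal operator, singular values equal |eigenvalues|.
Trace norm = sum |lambda_i| = 4 + 8 + 5 + 6 + 4 + 1
= 28

28


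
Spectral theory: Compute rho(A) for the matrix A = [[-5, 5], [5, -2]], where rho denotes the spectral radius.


For a 2x2 matrix, eigenvalues satisfy lambda^2 - (trace)*lambda + det = 0
trace = -5 + -2 = -7
det = -5*-2 - 5*5 = -15
discriminant = (-7)^2 - 4*(-15) = 109
spectral radius = max |eigenvalue| = 8.7202

8.7202


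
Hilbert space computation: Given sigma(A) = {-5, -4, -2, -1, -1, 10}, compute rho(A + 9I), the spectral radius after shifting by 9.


Spectrum of A + 9I = {4, 5, 7, 8, 8, 19}
Spectral radius = max |lambda| over the shifted spectrum
= max(4, 5, 7, 8, 8, 19) = 19

19


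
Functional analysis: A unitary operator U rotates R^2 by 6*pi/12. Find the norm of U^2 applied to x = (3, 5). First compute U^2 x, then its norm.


U is a rotation by theta = 6*pi/12
U^2 = rotation by 2*theta = 12*pi/12
cos(12*pi/12) = -1.0000, sin(12*pi/12) = 0.0000
U^2 x = (-1.0000 * 3 - 0.0000 * 5, 0.0000 * 3 + -1.0000 * 5)
= (-3.0000, -5.0000)
||U^2 x|| = sqrt((-3.0000)^2 + (-5.0000)^2) = sqrt(34.0000) = 5.8310

5.8310


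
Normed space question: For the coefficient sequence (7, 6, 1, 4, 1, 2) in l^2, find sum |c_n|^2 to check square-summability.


sum |c_n|^2 = 7^2 + 6^2 + 1^2 + 4^2 + 1^2 + 2^2
= 49 + 36 + 1 + 16 + 1 + 4
= 107

107


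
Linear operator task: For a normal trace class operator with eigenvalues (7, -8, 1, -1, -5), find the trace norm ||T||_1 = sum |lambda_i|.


For a normal operator, singular values equal |eigenvalues|.
Trace norm = sum |lambda_i| = 7 + 8 + 1 + 1 + 5
= 22

22


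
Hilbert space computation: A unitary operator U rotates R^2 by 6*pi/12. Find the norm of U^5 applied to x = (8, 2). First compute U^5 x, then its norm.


U is a rotation by theta = 6*pi/12
U^5 = rotation by 5*theta = 30*pi/12 = 6*pi/12 (mod 2*pi)
cos(6*pi/12) = 0.0000, sin(6*pi/12) = 1.0000
U^5 x = (0.0000 * 8 - 1.0000 * 2, 1.0000 * 8 + 0.0000 * 2)
= (-2.0000, 8.0000)
||U^5 x|| = sqrt((-2.0000)^2 + 8.0000^2) = sqrt(68.0000) = 8.2462

8.2462


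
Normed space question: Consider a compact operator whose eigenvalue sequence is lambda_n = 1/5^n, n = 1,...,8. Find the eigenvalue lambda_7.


The eigenvalue formula gives lambda_7 = 1/5^7
= 1/78125
= 1.2800e-05

1.2800e-05


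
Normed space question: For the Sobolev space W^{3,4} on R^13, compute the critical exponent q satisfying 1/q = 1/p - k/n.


Using the Sobolev embedding formula: 1/q = 1/p - k/n
1/q = 1/4 - 3/13 = 1/52
q = 1/(1/52) = 52

52.0000


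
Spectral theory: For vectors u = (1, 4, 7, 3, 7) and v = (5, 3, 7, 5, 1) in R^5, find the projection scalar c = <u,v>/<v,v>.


Computing <u,v> = 1*5 + 4*3 + 7*7 + 3*5 + 7*1 = 88
Computing <v,v> = 5^2 + 3^2 + 7^2 + 5^2 + 1^2 = 109
Projection coefficient = 88/109 = 0.8073

0.8073


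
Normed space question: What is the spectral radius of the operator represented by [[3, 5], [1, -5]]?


For a 2x2 matrix, eigenvalues satisfy lambda^2 - (trace)*lambda + det = 0
trace = 3 + -5 = -2
det = 3*-5 - 5*1 = -20
discriminant = (-2)^2 - 4*(-20) = 84
spectral radius = max |eigenvalue| = 5.5826

5.5826


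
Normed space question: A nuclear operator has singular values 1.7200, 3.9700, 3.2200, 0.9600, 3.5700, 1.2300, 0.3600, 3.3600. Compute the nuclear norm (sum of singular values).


The nuclear norm is the sum of all singular values.
||T||_1 = 1.7200 + 3.9700 + 3.2200 + 0.9600 + 3.5700 + 1.2300 + 0.3600 + 3.3600
= 18.3900

18.3900


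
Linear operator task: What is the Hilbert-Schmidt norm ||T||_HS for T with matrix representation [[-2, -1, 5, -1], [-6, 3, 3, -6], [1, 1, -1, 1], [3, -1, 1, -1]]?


The Hilbert-Schmidt norm is sqrt(sum of squares of all entries).
Sum of squares = (-2)^2 + (-1)^2 + 5^2 + (-1)^2 + (-6)^2 + 3^2 + 3^2 + (-6)^2 + 1^2 + 1^2 + (-1)^2 + 1^2 + 3^2 + (-1)^2 + 1^2 + (-1)^2
= 4 + 1 + 25 + 1 + 36 + 9 + 9 + 36 + 1 + 1 + 1 + 1 + 9 + 1 + 1 + 1 = 137
||T||_HS = sqrt(137) = 11.7047

11.7047


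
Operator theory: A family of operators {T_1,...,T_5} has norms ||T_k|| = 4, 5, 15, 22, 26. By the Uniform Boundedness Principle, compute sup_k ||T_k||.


By the Uniform Boundedness Principle, the supremum of norms is finite.
sup_k ||T_k|| = max(4, 5, 15, 22, 26) = 26

26


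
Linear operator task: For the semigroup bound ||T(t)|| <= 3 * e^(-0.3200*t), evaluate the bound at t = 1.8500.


||T(1.8500)|| <= 3 * exp(-0.3200 * 1.8500)
= 3 * exp(-0.5920)
= 3 * 0.5532
= 1.6597

1.6597
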